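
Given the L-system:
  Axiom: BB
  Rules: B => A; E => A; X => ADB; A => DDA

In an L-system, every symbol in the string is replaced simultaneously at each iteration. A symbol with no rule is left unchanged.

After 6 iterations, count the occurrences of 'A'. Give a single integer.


Answer: 2

Derivation:
Step 0: BB  (0 'A')
Step 1: AA  (2 'A')
Step 2: DDADDA  (2 'A')
Step 3: DDDDADDDDA  (2 'A')
Step 4: DDDDDDADDDDDDA  (2 'A')
Step 5: DDDDDDDDADDDDDDDDA  (2 'A')
Step 6: DDDDDDDDDDADDDDDDDDDDA  (2 'A')


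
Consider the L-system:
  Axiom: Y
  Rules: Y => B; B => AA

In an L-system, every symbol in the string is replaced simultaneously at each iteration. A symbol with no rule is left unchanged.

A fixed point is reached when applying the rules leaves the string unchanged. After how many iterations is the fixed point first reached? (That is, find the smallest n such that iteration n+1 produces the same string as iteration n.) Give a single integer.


Answer: 2

Derivation:
Step 0: Y
Step 1: B
Step 2: AA
Step 3: AA  (unchanged — fixed point at step 2)


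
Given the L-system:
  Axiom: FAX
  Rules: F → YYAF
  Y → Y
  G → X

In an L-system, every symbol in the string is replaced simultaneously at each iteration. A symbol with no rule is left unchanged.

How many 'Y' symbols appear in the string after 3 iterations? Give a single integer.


Step 0: FAX  (0 'Y')
Step 1: YYAFAX  (2 'Y')
Step 2: YYAYYAFAX  (4 'Y')
Step 3: YYAYYAYYAFAX  (6 'Y')

Answer: 6


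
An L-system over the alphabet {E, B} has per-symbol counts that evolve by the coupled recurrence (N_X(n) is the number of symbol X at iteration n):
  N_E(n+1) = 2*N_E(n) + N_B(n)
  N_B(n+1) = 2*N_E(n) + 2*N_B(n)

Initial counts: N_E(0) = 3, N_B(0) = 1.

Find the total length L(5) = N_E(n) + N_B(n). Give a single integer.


Step 0: N_E=3, N_B=1, L=4
Step 1: N_E=7, N_B=8, L=15
Step 2: N_E=22, N_B=30, L=52
Step 3: N_E=74, N_B=104, L=178
Step 4: N_E=252, N_B=356, L=608
Step 5: N_E=860, N_B=1216, L=2076

Answer: 2076


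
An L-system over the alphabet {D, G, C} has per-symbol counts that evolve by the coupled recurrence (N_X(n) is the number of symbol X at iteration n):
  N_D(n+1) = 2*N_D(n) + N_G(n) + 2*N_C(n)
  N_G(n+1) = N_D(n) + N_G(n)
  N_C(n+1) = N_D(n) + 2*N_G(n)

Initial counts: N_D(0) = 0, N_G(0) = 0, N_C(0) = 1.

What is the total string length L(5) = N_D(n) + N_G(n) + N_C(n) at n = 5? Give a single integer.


Step 0: N_D=0, N_G=0, N_C=1, L=1
Step 1: N_D=2, N_G=0, N_C=0, L=2
Step 2: N_D=4, N_G=2, N_C=2, L=8
Step 3: N_D=14, N_G=6, N_C=8, L=28
Step 4: N_D=50, N_G=20, N_C=26, L=96
Step 5: N_D=172, N_G=70, N_C=90, L=332

Answer: 332


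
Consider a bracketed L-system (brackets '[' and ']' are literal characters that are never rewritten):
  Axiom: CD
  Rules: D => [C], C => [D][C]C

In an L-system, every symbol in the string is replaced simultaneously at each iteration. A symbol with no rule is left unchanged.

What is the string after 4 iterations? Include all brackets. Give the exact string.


Answer: [[[[C]][[D][C]C][D][C]C]][[[[D][C]C]][[[C]][[D][C]C][D][C]C][[C]][[D][C]C][D][C]C][[[D][C]C]][[[C]][[D][C]C][D][C]C][[C]][[D][C]C][D][C]C[[[[D][C]C]][[[C]][[D][C]C][D][C]C][[C]][[D][C]C][D][C]C]

Derivation:
Step 0: CD
Step 1: [D][C]C[C]
Step 2: [[C]][[D][C]C][D][C]C[[D][C]C]
Step 3: [[[D][C]C]][[[C]][[D][C]C][D][C]C][[C]][[D][C]C][D][C]C[[[C]][[D][C]C][D][C]C]
Step 4: [[[[C]][[D][C]C][D][C]C]][[[[D][C]C]][[[C]][[D][C]C][D][C]C][[C]][[D][C]C][D][C]C][[[D][C]C]][[[C]][[D][C]C][D][C]C][[C]][[D][C]C][D][C]C[[[[D][C]C]][[[C]][[D][C]C][D][C]C][[C]][[D][C]C][D][C]C]


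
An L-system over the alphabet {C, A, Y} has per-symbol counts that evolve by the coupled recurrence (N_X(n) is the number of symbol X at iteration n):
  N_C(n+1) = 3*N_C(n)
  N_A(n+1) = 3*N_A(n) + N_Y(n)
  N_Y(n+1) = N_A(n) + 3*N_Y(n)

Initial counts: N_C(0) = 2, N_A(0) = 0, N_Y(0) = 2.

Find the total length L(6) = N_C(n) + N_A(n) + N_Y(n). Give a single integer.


Answer: 9650

Derivation:
Step 0: N_C=2, N_A=0, N_Y=2, L=4
Step 1: N_C=6, N_A=2, N_Y=6, L=14
Step 2: N_C=18, N_A=12, N_Y=20, L=50
Step 3: N_C=54, N_A=56, N_Y=72, L=182
Step 4: N_C=162, N_A=240, N_Y=272, L=674
Step 5: N_C=486, N_A=992, N_Y=1056, L=2534
Step 6: N_C=1458, N_A=4032, N_Y=4160, L=9650


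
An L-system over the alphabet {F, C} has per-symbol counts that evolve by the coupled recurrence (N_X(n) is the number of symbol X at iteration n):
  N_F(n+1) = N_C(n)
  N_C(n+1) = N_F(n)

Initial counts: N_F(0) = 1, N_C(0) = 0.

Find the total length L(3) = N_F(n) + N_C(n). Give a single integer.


Answer: 1

Derivation:
Step 0: N_F=1, N_C=0, L=1
Step 1: N_F=0, N_C=1, L=1
Step 2: N_F=1, N_C=0, L=1
Step 3: N_F=0, N_C=1, L=1


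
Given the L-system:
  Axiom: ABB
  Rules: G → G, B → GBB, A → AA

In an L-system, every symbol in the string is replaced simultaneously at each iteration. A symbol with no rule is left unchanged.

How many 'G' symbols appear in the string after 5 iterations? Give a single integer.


Step 0: ABB  (0 'G')
Step 1: AAGBBGBB  (2 'G')
Step 2: AAAAGGBBGBBGGBBGBB  (6 'G')
Step 3: AAAAAAAAGGGBBGBBGGBBGBBGGGBBGBBGGBBGBB  (14 'G')
Step 4: AAAAAAAAAAAAAAAAGGGGBBGBBGGBBGBBGGGBBGBBGGBBGBBGGGGBBGBBGGBBGBBGGGBBGBBGGBBGBB  (30 'G')
Step 5: AAAAAAAAAAAAAAAAAAAAAAAAAAAAAAAAGGGGGBBGBBGGBBGBBGGGBBGBBGGBBGBBGGGGBBGBBGGBBGBBGGGBBGBBGGBBGBBGGGGGBBGBBGGBBGBBGGGBBGBBGGBBGBBGGGGBBGBBGGBBGBBGGGBBGBBGGBBGBB  (62 'G')

Answer: 62


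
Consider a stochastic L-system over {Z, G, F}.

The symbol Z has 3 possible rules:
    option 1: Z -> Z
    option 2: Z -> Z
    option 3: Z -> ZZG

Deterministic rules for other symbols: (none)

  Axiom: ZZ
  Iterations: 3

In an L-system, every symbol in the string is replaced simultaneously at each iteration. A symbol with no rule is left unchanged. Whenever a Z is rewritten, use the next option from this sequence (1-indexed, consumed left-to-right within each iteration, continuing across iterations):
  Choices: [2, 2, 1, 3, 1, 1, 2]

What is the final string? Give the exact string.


Answer: ZZZG

Derivation:
Step 0: ZZ
Step 1: ZZ  (used choices [2, 2])
Step 2: ZZZG  (used choices [1, 3])
Step 3: ZZZG  (used choices [1, 1, 2])


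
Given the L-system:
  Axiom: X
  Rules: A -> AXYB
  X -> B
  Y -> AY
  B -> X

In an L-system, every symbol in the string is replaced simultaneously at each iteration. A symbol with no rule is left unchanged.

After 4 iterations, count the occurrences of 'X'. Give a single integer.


Answer: 1

Derivation:
Step 0: X  (1 'X')
Step 1: B  (0 'X')
Step 2: X  (1 'X')
Step 3: B  (0 'X')
Step 4: X  (1 'X')


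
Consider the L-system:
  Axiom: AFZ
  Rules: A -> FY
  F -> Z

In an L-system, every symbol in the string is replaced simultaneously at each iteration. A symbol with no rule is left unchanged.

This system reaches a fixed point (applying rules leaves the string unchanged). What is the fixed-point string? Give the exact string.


Answer: ZYZZ

Derivation:
Step 0: AFZ
Step 1: FYZZ
Step 2: ZYZZ
Step 3: ZYZZ  (unchanged — fixed point at step 2)


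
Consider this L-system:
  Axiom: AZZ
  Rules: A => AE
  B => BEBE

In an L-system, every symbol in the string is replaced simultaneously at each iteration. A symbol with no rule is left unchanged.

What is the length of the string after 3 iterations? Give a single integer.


Answer: 6

Derivation:
Step 0: length = 3
Step 1: length = 4
Step 2: length = 5
Step 3: length = 6


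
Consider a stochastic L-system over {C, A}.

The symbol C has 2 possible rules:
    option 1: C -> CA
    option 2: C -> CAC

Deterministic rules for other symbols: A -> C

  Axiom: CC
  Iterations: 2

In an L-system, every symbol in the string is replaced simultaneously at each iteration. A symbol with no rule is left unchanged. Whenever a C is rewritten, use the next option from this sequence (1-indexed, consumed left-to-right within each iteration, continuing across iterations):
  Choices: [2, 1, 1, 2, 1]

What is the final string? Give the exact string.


Step 0: CC
Step 1: CACCA  (used choices [2, 1])
Step 2: CACCACCAC  (used choices [1, 2, 1])

Answer: CACCACCAC


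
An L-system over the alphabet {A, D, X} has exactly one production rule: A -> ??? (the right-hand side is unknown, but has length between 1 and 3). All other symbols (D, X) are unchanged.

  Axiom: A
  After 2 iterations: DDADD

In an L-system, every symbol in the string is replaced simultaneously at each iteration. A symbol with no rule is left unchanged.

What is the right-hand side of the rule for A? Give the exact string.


Answer: DAD

Derivation:
Trying A -> DAD:
  Step 0: A
  Step 1: DAD
  Step 2: DDADD
Matches the given result.


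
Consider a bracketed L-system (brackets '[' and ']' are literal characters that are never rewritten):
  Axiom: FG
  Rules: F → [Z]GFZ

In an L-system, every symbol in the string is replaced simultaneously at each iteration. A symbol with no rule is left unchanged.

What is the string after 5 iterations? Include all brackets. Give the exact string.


Answer: [Z]G[Z]G[Z]G[Z]G[Z]GFZZZZZG

Derivation:
Step 0: FG
Step 1: [Z]GFZG
Step 2: [Z]G[Z]GFZZG
Step 3: [Z]G[Z]G[Z]GFZZZG
Step 4: [Z]G[Z]G[Z]G[Z]GFZZZZG
Step 5: [Z]G[Z]G[Z]G[Z]G[Z]GFZZZZZG


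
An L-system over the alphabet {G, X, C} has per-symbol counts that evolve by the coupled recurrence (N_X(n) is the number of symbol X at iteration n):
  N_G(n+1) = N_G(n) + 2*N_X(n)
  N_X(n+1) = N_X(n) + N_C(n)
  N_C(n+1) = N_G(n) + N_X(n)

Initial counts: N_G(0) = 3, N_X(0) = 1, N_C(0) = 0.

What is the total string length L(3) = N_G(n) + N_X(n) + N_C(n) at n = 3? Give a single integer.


Step 0: N_G=3, N_X=1, N_C=0, L=4
Step 1: N_G=5, N_X=1, N_C=4, L=10
Step 2: N_G=7, N_X=5, N_C=6, L=18
Step 3: N_G=17, N_X=11, N_C=12, L=40

Answer: 40


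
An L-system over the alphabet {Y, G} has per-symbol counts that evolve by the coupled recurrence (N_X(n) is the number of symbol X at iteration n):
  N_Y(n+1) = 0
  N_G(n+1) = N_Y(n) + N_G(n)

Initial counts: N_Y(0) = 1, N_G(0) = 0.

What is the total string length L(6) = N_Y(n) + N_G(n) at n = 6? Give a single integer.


Answer: 1

Derivation:
Step 0: N_Y=1, N_G=0, L=1
Step 1: N_Y=0, N_G=1, L=1
Step 2: N_Y=0, N_G=1, L=1
Step 3: N_Y=0, N_G=1, L=1
Step 4: N_Y=0, N_G=1, L=1
Step 5: N_Y=0, N_G=1, L=1
Step 6: N_Y=0, N_G=1, L=1


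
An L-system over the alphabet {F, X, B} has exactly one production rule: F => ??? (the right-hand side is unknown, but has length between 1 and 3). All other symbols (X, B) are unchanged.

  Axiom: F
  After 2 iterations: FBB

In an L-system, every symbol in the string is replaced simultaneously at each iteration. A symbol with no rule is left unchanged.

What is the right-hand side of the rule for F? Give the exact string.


Trying F => FB:
  Step 0: F
  Step 1: FB
  Step 2: FBB
Matches the given result.

Answer: FB


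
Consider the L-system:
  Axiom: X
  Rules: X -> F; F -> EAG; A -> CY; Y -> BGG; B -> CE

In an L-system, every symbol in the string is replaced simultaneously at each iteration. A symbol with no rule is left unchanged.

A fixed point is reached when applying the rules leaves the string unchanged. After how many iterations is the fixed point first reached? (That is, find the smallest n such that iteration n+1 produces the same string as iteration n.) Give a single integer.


Step 0: X
Step 1: F
Step 2: EAG
Step 3: ECYG
Step 4: ECBGGG
Step 5: ECCEGGG
Step 6: ECCEGGG  (unchanged — fixed point at step 5)

Answer: 5


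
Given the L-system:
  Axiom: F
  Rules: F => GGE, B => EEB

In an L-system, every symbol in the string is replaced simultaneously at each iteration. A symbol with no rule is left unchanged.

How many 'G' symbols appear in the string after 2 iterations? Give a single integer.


Step 0: F  (0 'G')
Step 1: GGE  (2 'G')
Step 2: GGE  (2 'G')

Answer: 2


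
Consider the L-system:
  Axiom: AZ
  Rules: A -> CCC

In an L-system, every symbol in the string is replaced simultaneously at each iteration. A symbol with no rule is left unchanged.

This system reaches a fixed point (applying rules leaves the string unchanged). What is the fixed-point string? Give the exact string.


Step 0: AZ
Step 1: CCCZ
Step 2: CCCZ  (unchanged — fixed point at step 1)

Answer: CCCZ


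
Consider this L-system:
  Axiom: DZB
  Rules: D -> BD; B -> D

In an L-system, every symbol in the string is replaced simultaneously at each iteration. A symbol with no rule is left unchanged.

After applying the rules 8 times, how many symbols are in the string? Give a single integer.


Step 0: length = 3
Step 1: length = 4
Step 2: length = 6
Step 3: length = 9
Step 4: length = 14
Step 5: length = 22
Step 6: length = 35
Step 7: length = 56
Step 8: length = 90

Answer: 90


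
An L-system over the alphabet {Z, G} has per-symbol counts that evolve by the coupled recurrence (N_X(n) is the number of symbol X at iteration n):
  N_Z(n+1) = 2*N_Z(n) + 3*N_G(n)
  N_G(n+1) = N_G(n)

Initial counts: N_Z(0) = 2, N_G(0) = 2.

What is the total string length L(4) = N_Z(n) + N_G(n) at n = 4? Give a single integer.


Step 0: N_Z=2, N_G=2, L=4
Step 1: N_Z=10, N_G=2, L=12
Step 2: N_Z=26, N_G=2, L=28
Step 3: N_Z=58, N_G=2, L=60
Step 4: N_Z=122, N_G=2, L=124

Answer: 124


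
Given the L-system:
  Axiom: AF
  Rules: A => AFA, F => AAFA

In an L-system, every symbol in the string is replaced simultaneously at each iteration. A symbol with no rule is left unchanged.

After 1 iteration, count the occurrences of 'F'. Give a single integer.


Answer: 2

Derivation:
Step 0: AF  (1 'F')
Step 1: AFAAAFA  (2 'F')


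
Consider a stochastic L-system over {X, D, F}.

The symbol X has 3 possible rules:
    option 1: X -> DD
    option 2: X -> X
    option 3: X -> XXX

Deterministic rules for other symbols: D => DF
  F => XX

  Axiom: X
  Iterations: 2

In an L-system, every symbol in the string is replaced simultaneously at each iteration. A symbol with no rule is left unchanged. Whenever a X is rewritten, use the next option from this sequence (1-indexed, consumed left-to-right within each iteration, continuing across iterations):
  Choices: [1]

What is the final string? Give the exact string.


Step 0: X
Step 1: DD  (used choices [1])
Step 2: DFDF  (used choices [])

Answer: DFDF


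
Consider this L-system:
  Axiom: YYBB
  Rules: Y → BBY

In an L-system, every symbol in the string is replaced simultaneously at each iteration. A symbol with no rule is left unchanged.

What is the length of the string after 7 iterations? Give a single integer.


Step 0: length = 4
Step 1: length = 8
Step 2: length = 12
Step 3: length = 16
Step 4: length = 20
Step 5: length = 24
Step 6: length = 28
Step 7: length = 32

Answer: 32


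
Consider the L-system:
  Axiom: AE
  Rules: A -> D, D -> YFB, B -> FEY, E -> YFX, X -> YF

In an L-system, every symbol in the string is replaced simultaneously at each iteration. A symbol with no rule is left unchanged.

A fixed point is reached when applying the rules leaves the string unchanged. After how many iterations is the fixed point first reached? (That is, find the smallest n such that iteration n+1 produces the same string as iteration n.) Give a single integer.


Answer: 5

Derivation:
Step 0: AE
Step 1: DYFX
Step 2: YFBYFYF
Step 3: YFFEYYFYF
Step 4: YFFYFXYYFYF
Step 5: YFFYFYFYYFYF
Step 6: YFFYFYFYYFYF  (unchanged — fixed point at step 5)


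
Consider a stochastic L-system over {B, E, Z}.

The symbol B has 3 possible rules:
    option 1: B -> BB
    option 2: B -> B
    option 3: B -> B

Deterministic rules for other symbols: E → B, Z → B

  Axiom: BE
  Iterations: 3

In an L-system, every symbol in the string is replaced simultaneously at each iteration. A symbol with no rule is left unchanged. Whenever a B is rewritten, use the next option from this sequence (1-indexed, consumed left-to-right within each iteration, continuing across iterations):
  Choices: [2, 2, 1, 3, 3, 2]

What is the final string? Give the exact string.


Answer: BBB

Derivation:
Step 0: BE
Step 1: BB  (used choices [2])
Step 2: BBB  (used choices [2, 1])
Step 3: BBB  (used choices [3, 3, 2])


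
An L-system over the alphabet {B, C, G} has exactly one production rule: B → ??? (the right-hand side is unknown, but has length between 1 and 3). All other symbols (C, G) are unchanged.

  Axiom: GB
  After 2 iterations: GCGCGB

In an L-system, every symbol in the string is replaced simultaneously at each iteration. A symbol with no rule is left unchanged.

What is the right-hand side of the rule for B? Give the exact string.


Answer: CGB

Derivation:
Trying B → CGB:
  Step 0: GB
  Step 1: GCGB
  Step 2: GCGCGB
Matches the given result.


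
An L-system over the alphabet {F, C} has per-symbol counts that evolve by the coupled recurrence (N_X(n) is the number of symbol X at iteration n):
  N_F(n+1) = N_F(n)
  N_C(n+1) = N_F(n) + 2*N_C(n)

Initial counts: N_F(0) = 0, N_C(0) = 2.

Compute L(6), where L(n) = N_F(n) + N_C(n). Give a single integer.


Step 0: N_F=0, N_C=2, L=2
Step 1: N_F=0, N_C=4, L=4
Step 2: N_F=0, N_C=8, L=8
Step 3: N_F=0, N_C=16, L=16
Step 4: N_F=0, N_C=32, L=32
Step 5: N_F=0, N_C=64, L=64
Step 6: N_F=0, N_C=128, L=128

Answer: 128


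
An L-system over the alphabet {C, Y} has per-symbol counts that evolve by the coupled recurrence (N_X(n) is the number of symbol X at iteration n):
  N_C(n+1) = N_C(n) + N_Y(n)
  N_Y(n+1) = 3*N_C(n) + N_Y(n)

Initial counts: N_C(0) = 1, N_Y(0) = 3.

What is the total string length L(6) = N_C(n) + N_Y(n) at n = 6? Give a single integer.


Answer: 1552

Derivation:
Step 0: N_C=1, N_Y=3, L=4
Step 1: N_C=4, N_Y=6, L=10
Step 2: N_C=10, N_Y=18, L=28
Step 3: N_C=28, N_Y=48, L=76
Step 4: N_C=76, N_Y=132, L=208
Step 5: N_C=208, N_Y=360, L=568
Step 6: N_C=568, N_Y=984, L=1552


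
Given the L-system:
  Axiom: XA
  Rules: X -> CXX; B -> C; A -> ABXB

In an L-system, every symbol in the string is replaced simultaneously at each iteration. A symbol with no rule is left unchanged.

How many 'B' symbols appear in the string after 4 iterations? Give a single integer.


Answer: 2

Derivation:
Step 0: XA  (0 'B')
Step 1: CXXABXB  (2 'B')
Step 2: CCXXCXXABXBCCXXC  (2 'B')
Step 3: CCCXXCXXCCXXCXXABXBCCXXCCCCXXCXXC  (2 'B')
Step 4: CCCCXXCXXCCXXCXXCCCXXCXXCCXXCXXABXBCCXXCCCCXXCXXCCCCCXXCXXCCXXCXXC  (2 'B')


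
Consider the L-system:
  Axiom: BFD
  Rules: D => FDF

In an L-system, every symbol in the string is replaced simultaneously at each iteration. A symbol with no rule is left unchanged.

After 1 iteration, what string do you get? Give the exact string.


Step 0: BFD
Step 1: BFFDF

Answer: BFFDF


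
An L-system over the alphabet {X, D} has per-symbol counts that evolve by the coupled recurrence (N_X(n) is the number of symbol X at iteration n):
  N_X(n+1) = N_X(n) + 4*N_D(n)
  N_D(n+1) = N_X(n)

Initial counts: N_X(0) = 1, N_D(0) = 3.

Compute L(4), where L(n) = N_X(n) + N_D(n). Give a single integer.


Step 0: N_X=1, N_D=3, L=4
Step 1: N_X=13, N_D=1, L=14
Step 2: N_X=17, N_D=13, L=30
Step 3: N_X=69, N_D=17, L=86
Step 4: N_X=137, N_D=69, L=206

Answer: 206


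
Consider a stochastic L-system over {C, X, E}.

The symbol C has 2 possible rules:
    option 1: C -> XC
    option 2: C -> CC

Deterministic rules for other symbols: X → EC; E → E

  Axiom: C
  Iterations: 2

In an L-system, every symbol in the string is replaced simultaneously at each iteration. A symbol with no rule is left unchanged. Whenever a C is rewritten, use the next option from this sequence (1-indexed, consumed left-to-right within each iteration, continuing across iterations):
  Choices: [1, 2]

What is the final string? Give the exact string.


Answer: ECCC

Derivation:
Step 0: C
Step 1: XC  (used choices [1])
Step 2: ECCC  (used choices [2])


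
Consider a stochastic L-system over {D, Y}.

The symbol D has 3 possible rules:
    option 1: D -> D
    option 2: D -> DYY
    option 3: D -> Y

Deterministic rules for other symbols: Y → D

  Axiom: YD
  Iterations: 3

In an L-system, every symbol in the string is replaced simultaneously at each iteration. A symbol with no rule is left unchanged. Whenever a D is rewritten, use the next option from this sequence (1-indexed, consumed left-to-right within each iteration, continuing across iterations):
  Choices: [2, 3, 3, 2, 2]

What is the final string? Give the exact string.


Step 0: YD
Step 1: DDYY  (used choices [2])
Step 2: YYDD  (used choices [3, 3])
Step 3: DDDYYDYY  (used choices [2, 2])

Answer: DDDYYDYY


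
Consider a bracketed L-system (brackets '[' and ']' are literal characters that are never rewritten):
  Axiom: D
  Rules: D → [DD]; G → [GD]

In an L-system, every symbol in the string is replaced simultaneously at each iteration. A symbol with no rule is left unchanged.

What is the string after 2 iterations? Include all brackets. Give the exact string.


Answer: [[DD][DD]]

Derivation:
Step 0: D
Step 1: [DD]
Step 2: [[DD][DD]]


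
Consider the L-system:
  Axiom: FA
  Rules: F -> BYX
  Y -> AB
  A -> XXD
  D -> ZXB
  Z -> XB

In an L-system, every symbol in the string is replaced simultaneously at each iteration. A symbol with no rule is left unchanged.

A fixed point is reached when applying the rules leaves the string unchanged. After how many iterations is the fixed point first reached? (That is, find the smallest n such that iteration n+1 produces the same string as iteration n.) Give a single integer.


Step 0: FA
Step 1: BYXXXD
Step 2: BABXXXZXB
Step 3: BXXDBXXXXBXB
Step 4: BXXZXBBXXXXBXB
Step 5: BXXXBXBBXXXXBXB
Step 6: BXXXBXBBXXXXBXB  (unchanged — fixed point at step 5)

Answer: 5


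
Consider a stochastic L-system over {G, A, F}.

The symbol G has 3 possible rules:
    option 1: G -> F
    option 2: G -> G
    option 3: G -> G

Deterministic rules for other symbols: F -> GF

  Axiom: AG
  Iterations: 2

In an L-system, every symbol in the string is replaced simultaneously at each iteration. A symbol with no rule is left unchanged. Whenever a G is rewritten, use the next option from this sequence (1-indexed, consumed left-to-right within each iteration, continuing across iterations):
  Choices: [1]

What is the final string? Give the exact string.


Answer: AGF

Derivation:
Step 0: AG
Step 1: AF  (used choices [1])
Step 2: AGF  (used choices [])


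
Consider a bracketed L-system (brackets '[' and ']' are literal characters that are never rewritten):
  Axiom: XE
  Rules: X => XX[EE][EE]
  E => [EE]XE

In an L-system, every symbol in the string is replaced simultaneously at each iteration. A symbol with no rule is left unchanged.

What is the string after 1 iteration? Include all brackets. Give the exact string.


Step 0: XE
Step 1: XX[EE][EE][EE]XE

Answer: XX[EE][EE][EE]XE


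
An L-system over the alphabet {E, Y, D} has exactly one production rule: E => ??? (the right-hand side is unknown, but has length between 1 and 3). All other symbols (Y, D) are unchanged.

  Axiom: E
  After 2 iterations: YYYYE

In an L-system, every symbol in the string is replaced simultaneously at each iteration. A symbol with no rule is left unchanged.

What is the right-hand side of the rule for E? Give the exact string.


Answer: YYE

Derivation:
Trying E => YYE:
  Step 0: E
  Step 1: YYE
  Step 2: YYYYE
Matches the given result.


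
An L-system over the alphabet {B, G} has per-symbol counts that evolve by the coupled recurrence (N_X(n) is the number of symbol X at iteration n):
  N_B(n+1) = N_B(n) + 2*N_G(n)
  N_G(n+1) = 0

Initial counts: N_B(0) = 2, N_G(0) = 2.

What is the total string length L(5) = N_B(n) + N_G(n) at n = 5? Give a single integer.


Step 0: N_B=2, N_G=2, L=4
Step 1: N_B=6, N_G=0, L=6
Step 2: N_B=6, N_G=0, L=6
Step 3: N_B=6, N_G=0, L=6
Step 4: N_B=6, N_G=0, L=6
Step 5: N_B=6, N_G=0, L=6

Answer: 6


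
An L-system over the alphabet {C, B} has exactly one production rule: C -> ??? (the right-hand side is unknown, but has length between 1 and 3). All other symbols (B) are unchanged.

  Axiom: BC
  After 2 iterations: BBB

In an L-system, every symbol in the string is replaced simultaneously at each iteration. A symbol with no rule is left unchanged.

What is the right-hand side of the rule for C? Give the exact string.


Answer: BB

Derivation:
Trying C -> BB:
  Step 0: BC
  Step 1: BBB
  Step 2: BBB
Matches the given result.


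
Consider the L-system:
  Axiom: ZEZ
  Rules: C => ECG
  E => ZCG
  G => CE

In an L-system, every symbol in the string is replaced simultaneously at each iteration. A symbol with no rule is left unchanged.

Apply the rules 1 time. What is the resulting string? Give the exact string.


Answer: ZZCGZ

Derivation:
Step 0: ZEZ
Step 1: ZZCGZ


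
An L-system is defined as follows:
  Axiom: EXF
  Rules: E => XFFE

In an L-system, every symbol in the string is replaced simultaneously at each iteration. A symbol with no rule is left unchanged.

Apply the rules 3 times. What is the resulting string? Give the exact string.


Answer: XFFXFFXFFEXF

Derivation:
Step 0: EXF
Step 1: XFFEXF
Step 2: XFFXFFEXF
Step 3: XFFXFFXFFEXF


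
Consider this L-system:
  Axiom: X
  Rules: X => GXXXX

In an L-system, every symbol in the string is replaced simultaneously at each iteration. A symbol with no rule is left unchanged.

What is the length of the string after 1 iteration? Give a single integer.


Answer: 5

Derivation:
Step 0: length = 1
Step 1: length = 5


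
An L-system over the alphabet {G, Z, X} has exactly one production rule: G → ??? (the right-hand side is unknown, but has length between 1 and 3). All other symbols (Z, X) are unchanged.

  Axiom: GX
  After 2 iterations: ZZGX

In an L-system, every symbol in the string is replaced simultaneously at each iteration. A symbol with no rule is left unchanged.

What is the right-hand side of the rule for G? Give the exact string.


Trying G → ZG:
  Step 0: GX
  Step 1: ZGX
  Step 2: ZZGX
Matches the given result.

Answer: ZG


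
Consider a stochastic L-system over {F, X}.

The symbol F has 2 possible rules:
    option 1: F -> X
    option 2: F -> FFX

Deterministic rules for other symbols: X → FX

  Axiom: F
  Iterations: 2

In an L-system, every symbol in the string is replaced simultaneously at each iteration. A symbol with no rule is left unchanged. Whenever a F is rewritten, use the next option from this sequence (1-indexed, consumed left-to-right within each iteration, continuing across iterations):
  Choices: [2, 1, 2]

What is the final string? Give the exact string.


Answer: XFFXFX

Derivation:
Step 0: F
Step 1: FFX  (used choices [2])
Step 2: XFFXFX  (used choices [1, 2])


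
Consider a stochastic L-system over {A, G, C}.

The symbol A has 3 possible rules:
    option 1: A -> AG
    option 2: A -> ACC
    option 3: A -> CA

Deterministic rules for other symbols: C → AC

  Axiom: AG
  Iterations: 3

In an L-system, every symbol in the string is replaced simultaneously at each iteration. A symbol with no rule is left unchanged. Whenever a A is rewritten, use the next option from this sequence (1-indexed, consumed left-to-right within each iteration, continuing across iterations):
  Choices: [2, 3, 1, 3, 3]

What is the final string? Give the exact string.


Answer: ACAGCAACCAACG

Derivation:
Step 0: AG
Step 1: ACCG  (used choices [2])
Step 2: CAACACG  (used choices [3])
Step 3: ACAGCAACCAACG  (used choices [1, 3, 3])


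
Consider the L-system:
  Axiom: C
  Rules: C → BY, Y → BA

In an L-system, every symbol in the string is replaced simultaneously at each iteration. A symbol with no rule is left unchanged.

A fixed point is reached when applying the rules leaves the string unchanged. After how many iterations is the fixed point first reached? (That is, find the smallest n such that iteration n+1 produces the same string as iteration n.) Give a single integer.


Step 0: C
Step 1: BY
Step 2: BBA
Step 3: BBA  (unchanged — fixed point at step 2)

Answer: 2


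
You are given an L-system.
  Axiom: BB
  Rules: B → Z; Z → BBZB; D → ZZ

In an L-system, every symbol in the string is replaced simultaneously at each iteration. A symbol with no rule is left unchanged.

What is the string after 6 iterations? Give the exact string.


Answer: BBZBBBZBZZBBZBZBBZBBBZBBBZBZZBBZBZBBZBZZBBZBZZZBBZBZBBZBBBZBZZBBZBZBBZBZZBBZBZBBZBBBZBZZBBZBZBBZBBBZBBBZBZZBBZBZBBZBBBZBBBZBZZBBZBZBBZBZZBBZBZZZBBZBZBBZBBBZBZZBBZBZBBZBZZBBZBZBBZBBBZBZZBBZBZBBZB

Derivation:
Step 0: BB
Step 1: ZZ
Step 2: BBZBBBZB
Step 3: ZZBBZBZZZBBZBZ
Step 4: BBZBBBZBZZBBZBZBBZBBBZBBBZBZZBBZBZBBZB
Step 5: ZZBBZBZZZBBZBZBBZBBBZBZZBBZBZBBZBZZBBZBZZZBBZBZZZBBZBZBBZBBBZBZZBBZBZBBZBZZBBZBZ
Step 6: BBZBBBZBZZBBZBZBBZBBBZBBBZBZZBBZBZBBZBZZBBZBZZZBBZBZBBZBBBZBZZBBZBZBBZBZZBBZBZBBZBBBZBZZBBZBZBBZBBBZBBBZBZZBBZBZBBZBBBZBBBZBZZBBZBZBBZBZZBBZBZZZBBZBZBBZBBBZBZZBBZBZBBZBZZBBZBZBBZBBBZBZZBBZBZBBZB


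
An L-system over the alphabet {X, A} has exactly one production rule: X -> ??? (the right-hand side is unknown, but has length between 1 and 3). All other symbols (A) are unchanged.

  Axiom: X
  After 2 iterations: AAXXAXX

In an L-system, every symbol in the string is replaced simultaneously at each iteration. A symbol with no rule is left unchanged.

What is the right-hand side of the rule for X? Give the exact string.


Trying X -> AXX:
  Step 0: X
  Step 1: AXX
  Step 2: AAXXAXX
Matches the given result.

Answer: AXX


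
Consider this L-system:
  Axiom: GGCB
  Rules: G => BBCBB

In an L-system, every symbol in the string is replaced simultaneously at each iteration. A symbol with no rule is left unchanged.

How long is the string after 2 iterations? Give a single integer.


Step 0: length = 4
Step 1: length = 12
Step 2: length = 12

Answer: 12


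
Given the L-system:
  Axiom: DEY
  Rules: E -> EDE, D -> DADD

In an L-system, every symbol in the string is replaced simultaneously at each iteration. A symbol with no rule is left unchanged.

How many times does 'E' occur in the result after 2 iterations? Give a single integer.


Step 0: DEY  (1 'E')
Step 1: DADDEDEY  (2 'E')
Step 2: DADDADADDDADDEDEDADDEDEY  (4 'E')

Answer: 4


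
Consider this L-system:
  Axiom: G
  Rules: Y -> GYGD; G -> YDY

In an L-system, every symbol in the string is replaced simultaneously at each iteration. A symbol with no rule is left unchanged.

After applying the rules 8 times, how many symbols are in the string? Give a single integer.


Step 0: length = 1
Step 1: length = 3
Step 2: length = 9
Step 3: length = 23
Step 4: length = 61
Step 5: length = 155
Step 6: length = 401
Step 7: length = 1023
Step 8: length = 2629

Answer: 2629


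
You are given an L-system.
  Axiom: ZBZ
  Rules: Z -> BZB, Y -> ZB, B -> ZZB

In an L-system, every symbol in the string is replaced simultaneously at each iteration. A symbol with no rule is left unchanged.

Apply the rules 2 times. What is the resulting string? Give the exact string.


Answer: ZZBBZBZZBBZBBZBZZBZZBBZBZZB

Derivation:
Step 0: ZBZ
Step 1: BZBZZBBZB
Step 2: ZZBBZBZZBBZBBZBZZBZZBBZBZZB


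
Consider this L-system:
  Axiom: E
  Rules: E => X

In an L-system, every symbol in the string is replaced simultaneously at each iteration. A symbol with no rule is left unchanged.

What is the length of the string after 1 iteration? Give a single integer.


Answer: 1

Derivation:
Step 0: length = 1
Step 1: length = 1


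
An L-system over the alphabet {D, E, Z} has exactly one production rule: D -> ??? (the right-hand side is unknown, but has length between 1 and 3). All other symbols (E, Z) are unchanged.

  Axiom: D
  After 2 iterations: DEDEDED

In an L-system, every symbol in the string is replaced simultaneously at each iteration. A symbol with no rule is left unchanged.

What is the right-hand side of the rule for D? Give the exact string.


Trying D -> DED:
  Step 0: D
  Step 1: DED
  Step 2: DEDEDED
Matches the given result.

Answer: DED


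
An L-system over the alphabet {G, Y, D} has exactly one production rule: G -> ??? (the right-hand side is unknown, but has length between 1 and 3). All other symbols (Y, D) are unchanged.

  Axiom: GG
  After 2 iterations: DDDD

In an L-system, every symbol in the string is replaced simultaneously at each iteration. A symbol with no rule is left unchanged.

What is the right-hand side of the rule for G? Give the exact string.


Answer: DD

Derivation:
Trying G -> DD:
  Step 0: GG
  Step 1: DDDD
  Step 2: DDDD
Matches the given result.


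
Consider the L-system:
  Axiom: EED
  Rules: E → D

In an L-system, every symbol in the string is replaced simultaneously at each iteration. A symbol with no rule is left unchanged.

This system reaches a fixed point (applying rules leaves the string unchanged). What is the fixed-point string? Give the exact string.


Answer: DDD

Derivation:
Step 0: EED
Step 1: DDD
Step 2: DDD  (unchanged — fixed point at step 1)


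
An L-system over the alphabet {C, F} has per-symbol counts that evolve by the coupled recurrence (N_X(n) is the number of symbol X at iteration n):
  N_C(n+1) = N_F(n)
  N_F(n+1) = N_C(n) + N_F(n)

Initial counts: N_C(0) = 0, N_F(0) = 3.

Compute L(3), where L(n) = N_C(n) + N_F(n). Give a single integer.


Step 0: N_C=0, N_F=3, L=3
Step 1: N_C=3, N_F=3, L=6
Step 2: N_C=3, N_F=6, L=9
Step 3: N_C=6, N_F=9, L=15

Answer: 15


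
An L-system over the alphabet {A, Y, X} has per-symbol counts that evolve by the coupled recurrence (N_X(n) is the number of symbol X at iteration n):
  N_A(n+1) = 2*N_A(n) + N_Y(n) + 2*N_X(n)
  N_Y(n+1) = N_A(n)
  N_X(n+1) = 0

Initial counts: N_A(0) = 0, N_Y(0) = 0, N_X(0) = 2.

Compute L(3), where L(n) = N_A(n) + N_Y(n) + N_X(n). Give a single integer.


Answer: 28

Derivation:
Step 0: N_A=0, N_Y=0, N_X=2, L=2
Step 1: N_A=4, N_Y=0, N_X=0, L=4
Step 2: N_A=8, N_Y=4, N_X=0, L=12
Step 3: N_A=20, N_Y=8, N_X=0, L=28


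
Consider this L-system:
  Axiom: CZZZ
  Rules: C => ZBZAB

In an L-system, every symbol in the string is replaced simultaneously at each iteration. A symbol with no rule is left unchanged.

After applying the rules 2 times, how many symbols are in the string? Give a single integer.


Answer: 8

Derivation:
Step 0: length = 4
Step 1: length = 8
Step 2: length = 8


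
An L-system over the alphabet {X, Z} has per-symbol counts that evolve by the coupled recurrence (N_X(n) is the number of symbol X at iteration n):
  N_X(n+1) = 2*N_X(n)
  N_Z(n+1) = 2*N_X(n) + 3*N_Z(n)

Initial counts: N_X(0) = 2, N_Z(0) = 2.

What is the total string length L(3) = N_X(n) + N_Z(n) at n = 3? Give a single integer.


Step 0: N_X=2, N_Z=2, L=4
Step 1: N_X=4, N_Z=10, L=14
Step 2: N_X=8, N_Z=38, L=46
Step 3: N_X=16, N_Z=130, L=146

Answer: 146


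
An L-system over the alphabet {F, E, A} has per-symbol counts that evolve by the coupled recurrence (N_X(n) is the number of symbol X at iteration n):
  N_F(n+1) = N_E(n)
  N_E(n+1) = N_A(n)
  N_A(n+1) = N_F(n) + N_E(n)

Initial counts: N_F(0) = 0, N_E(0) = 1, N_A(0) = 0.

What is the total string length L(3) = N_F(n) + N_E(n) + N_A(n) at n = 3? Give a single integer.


Step 0: N_F=0, N_E=1, N_A=0, L=1
Step 1: N_F=1, N_E=0, N_A=1, L=2
Step 2: N_F=0, N_E=1, N_A=1, L=2
Step 3: N_F=1, N_E=1, N_A=1, L=3

Answer: 3


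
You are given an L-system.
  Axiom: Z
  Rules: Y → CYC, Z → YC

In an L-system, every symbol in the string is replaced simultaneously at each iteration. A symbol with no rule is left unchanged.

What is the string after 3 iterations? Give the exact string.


Answer: CCYCCC

Derivation:
Step 0: Z
Step 1: YC
Step 2: CYCC
Step 3: CCYCCC


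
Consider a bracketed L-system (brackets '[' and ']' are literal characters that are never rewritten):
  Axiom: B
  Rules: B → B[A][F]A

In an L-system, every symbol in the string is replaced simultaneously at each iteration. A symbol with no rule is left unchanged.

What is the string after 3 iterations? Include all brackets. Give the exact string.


Step 0: B
Step 1: B[A][F]A
Step 2: B[A][F]A[A][F]A
Step 3: B[A][F]A[A][F]A[A][F]A

Answer: B[A][F]A[A][F]A[A][F]A


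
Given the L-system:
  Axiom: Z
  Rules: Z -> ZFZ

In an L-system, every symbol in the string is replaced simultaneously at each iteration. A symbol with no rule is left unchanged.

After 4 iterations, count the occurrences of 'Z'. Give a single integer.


Answer: 16

Derivation:
Step 0: Z  (1 'Z')
Step 1: ZFZ  (2 'Z')
Step 2: ZFZFZFZ  (4 'Z')
Step 3: ZFZFZFZFZFZFZFZ  (8 'Z')
Step 4: ZFZFZFZFZFZFZFZFZFZFZFZFZFZFZFZ  (16 'Z')


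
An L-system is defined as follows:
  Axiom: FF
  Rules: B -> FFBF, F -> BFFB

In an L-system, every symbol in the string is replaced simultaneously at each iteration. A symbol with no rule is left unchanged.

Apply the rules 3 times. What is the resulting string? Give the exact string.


Step 0: FF
Step 1: BFFBBFFB
Step 2: FFBFBFFBBFFBFFBFFFBFBFFBBFFBFFBF
Step 3: BFFBBFFBFFBFBFFBFFBFBFFBBFFBFFBFFFBFBFFBBFFBFFBFBFFBBFFBFFBFBFFBBFFBBFFBFFBFBFFBFFBFBFFBBFFBFFBFFFBFBFFBBFFBFFBFBFFBBFFBFFBFBFFB

Answer: BFFBBFFBFFBFBFFBFFBFBFFBBFFBFFBFFFBFBFFBBFFBFFBFBFFBBFFBFFBFBFFBBFFBBFFBFFBFBFFBFFBFBFFBBFFBFFBFFFBFBFFBBFFBFFBFBFFBBFFBFFBFBFFB


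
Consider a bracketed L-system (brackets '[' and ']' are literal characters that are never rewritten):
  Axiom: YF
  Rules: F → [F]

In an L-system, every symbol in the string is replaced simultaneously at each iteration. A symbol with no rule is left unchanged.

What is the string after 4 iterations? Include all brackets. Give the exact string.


Answer: Y[[[[F]]]]

Derivation:
Step 0: YF
Step 1: Y[F]
Step 2: Y[[F]]
Step 3: Y[[[F]]]
Step 4: Y[[[[F]]]]


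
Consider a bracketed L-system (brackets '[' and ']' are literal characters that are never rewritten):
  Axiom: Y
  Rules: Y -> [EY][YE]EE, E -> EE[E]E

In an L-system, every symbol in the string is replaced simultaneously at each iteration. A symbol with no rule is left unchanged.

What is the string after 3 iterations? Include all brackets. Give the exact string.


Step 0: Y
Step 1: [EY][YE]EE
Step 2: [EE[E]E[EY][YE]EE][[EY][YE]EEEE[E]E]EE[E]EEE[E]E
Step 3: [EE[E]EEE[E]E[EE[E]E]EE[E]E[EE[E]E[EY][YE]EE][[EY][YE]EEEE[E]E]EE[E]EEE[E]E][[EE[E]E[EY][YE]EE][[EY][YE]EEEE[E]E]EE[E]EEE[E]EEE[E]EEE[E]E[EE[E]E]EE[E]E]EE[E]EEE[E]E[EE[E]E]EE[E]EEE[E]EEE[E]E[EE[E]E]EE[E]E

Answer: [EE[E]EEE[E]E[EE[E]E]EE[E]E[EE[E]E[EY][YE]EE][[EY][YE]EEEE[E]E]EE[E]EEE[E]E][[EE[E]E[EY][YE]EE][[EY][YE]EEEE[E]E]EE[E]EEE[E]EEE[E]EEE[E]E[EE[E]E]EE[E]E]EE[E]EEE[E]E[EE[E]E]EE[E]EEE[E]EEE[E]E[EE[E]E]EE[E]E


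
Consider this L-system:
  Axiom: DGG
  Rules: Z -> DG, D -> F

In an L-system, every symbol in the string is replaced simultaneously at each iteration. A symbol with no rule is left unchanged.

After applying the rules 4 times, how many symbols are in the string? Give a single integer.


Step 0: length = 3
Step 1: length = 3
Step 2: length = 3
Step 3: length = 3
Step 4: length = 3

Answer: 3


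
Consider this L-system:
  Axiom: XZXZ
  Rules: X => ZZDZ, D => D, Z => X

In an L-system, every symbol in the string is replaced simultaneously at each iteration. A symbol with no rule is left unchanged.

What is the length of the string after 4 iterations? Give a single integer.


Step 0: length = 4
Step 1: length = 10
Step 2: length = 16
Step 3: length = 34
Step 4: length = 52

Answer: 52


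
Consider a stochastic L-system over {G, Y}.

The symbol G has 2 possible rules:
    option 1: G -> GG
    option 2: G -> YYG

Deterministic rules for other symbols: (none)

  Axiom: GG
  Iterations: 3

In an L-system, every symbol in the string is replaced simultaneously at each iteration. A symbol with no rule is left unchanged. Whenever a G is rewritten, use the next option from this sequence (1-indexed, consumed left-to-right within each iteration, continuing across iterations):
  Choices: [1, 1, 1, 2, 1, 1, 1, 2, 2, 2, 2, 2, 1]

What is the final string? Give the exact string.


Answer: GGYYGYYYYGYYGYYGYYGGG

Derivation:
Step 0: GG
Step 1: GGGG  (used choices [1, 1])
Step 2: GGYYGGGGG  (used choices [1, 2, 1, 1])
Step 3: GGYYGYYYYGYYGYYGYYGGG  (used choices [1, 2, 2, 2, 2, 2, 1])


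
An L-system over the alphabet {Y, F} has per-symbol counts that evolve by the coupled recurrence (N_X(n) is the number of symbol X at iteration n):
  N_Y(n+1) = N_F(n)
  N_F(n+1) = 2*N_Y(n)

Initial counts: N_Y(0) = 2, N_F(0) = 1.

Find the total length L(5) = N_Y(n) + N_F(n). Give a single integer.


Step 0: N_Y=2, N_F=1, L=3
Step 1: N_Y=1, N_F=4, L=5
Step 2: N_Y=4, N_F=2, L=6
Step 3: N_Y=2, N_F=8, L=10
Step 4: N_Y=8, N_F=4, L=12
Step 5: N_Y=4, N_F=16, L=20

Answer: 20
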